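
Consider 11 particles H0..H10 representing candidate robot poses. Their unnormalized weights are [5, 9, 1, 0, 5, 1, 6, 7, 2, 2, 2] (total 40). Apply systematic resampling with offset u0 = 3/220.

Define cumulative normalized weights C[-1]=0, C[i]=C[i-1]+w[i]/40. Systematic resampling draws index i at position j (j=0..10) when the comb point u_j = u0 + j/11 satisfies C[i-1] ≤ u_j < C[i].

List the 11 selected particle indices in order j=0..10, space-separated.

0 0 1 1 4 4 6 6 7 7 9

C = [1/8, 7/20, 3/8, 3/8, 1/2, 21/40, 27/40, 17/20, 9/10, 19/20, 1]
j=0: u_0=3/220 ∈ [0, 1/8) → index 0
j=1: u_1=23/220 ∈ [0, 1/8) → index 0
j=2: u_2=43/220 ∈ [1/8, 7/20) → index 1
j=3: u_3=63/220 ∈ [1/8, 7/20) → index 1
j=4: u_4=83/220 ∈ [3/8, 1/2) → index 4
j=5: u_5=103/220 ∈ [3/8, 1/2) → index 4
j=6: u_6=123/220 ∈ [21/40, 27/40) → index 6
j=7: u_7=13/20 ∈ [21/40, 27/40) → index 6
j=8: u_8=163/220 ∈ [27/40, 17/20) → index 7
j=9: u_9=183/220 ∈ [27/40, 17/20) → index 7
j=10: u_10=203/220 ∈ [9/10, 19/20) → index 9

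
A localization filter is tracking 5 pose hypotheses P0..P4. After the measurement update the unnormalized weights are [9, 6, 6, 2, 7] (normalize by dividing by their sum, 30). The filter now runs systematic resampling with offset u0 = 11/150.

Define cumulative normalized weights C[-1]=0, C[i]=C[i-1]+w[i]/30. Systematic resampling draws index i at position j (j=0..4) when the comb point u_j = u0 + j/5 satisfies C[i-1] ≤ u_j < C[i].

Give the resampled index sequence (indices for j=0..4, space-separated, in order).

C = [3/10, 1/2, 7/10, 23/30, 1]
j=0: u_0=11/150 ∈ [0, 3/10) → index 0
j=1: u_1=41/150 ∈ [0, 3/10) → index 0
j=2: u_2=71/150 ∈ [3/10, 1/2) → index 1
j=3: u_3=101/150 ∈ [1/2, 7/10) → index 2
j=4: u_4=131/150 ∈ [23/30, 1) → index 4

0 0 1 2 4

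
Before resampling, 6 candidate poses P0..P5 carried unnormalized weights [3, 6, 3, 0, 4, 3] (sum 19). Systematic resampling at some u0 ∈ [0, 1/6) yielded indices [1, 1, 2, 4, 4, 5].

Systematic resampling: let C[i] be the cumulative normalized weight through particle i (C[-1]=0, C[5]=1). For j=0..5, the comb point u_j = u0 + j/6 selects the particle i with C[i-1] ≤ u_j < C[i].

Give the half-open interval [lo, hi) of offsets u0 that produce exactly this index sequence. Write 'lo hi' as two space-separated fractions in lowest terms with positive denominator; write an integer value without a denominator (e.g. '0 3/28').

C = [3/19, 9/19, 12/19, 12/19, 16/19, 1]
j=0 picked index 1: u0 ∈ [3/19, 9/19)
j=1 picked index 1: u0 ∈ [-1/114, 35/114)
j=2 picked index 2: u0 ∈ [8/57, 17/57)
j=3 picked index 4: u0 ∈ [5/38, 13/38)
j=4 picked index 4: u0 ∈ [-2/57, 10/57)
j=5 picked index 5: u0 ∈ [1/114, 1/6)
intersection: [3/19, 1/6)

3/19 1/6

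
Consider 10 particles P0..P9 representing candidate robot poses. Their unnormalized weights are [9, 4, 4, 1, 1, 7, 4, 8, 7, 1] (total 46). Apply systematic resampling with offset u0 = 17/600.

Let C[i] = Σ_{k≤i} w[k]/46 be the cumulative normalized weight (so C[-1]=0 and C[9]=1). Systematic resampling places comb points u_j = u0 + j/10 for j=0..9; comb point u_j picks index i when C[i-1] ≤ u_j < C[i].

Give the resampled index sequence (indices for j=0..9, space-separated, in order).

0 0 1 2 5 5 6 7 8 8

C = [9/46, 13/46, 17/46, 9/23, 19/46, 13/23, 15/23, 19/23, 45/46, 1]
j=0: u_0=17/600 ∈ [0, 9/46) → index 0
j=1: u_1=77/600 ∈ [0, 9/46) → index 0
j=2: u_2=137/600 ∈ [9/46, 13/46) → index 1
j=3: u_3=197/600 ∈ [13/46, 17/46) → index 2
j=4: u_4=257/600 ∈ [19/46, 13/23) → index 5
j=5: u_5=317/600 ∈ [19/46, 13/23) → index 5
j=6: u_6=377/600 ∈ [13/23, 15/23) → index 6
j=7: u_7=437/600 ∈ [15/23, 19/23) → index 7
j=8: u_8=497/600 ∈ [19/23, 45/46) → index 8
j=9: u_9=557/600 ∈ [19/23, 45/46) → index 8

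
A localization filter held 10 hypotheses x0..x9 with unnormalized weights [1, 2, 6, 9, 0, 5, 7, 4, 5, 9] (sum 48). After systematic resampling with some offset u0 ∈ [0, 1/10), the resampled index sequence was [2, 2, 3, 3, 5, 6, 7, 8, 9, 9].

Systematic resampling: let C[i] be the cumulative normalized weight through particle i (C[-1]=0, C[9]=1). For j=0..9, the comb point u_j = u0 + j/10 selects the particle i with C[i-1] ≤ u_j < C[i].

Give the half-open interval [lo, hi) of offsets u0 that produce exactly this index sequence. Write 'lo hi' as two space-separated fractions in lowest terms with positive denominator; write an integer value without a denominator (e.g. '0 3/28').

1/16 3/40

C = [1/48, 1/16, 3/16, 3/8, 3/8, 23/48, 5/8, 17/24, 13/16, 1]
j=0 picked index 2: u0 ∈ [1/16, 3/16)
j=1 picked index 2: u0 ∈ [-3/80, 7/80)
j=2 picked index 3: u0 ∈ [-1/80, 7/40)
j=3 picked index 3: u0 ∈ [-9/80, 3/40)
j=4 picked index 5: u0 ∈ [-1/40, 19/240)
j=5 picked index 6: u0 ∈ [-1/48, 1/8)
j=6 picked index 7: u0 ∈ [1/40, 13/120)
j=7 picked index 8: u0 ∈ [1/120, 9/80)
j=8 picked index 9: u0 ∈ [1/80, 1/5)
j=9 picked index 9: u0 ∈ [-7/80, 1/10)
intersection: [1/16, 3/40)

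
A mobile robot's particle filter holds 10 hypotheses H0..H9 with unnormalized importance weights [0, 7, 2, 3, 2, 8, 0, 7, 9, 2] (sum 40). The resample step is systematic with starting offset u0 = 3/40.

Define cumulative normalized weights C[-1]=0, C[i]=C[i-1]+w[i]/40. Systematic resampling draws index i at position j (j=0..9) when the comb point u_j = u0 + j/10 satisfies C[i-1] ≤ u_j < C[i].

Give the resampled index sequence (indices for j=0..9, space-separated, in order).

1 2 3 5 5 7 7 8 8 9

C = [0, 7/40, 9/40, 3/10, 7/20, 11/20, 11/20, 29/40, 19/20, 1]
j=0: u_0=3/40 ∈ [0, 7/40) → index 1
j=1: u_1=7/40 ∈ [7/40, 9/40) → index 2
j=2: u_2=11/40 ∈ [9/40, 3/10) → index 3
j=3: u_3=3/8 ∈ [7/20, 11/20) → index 5
j=4: u_4=19/40 ∈ [7/20, 11/20) → index 5
j=5: u_5=23/40 ∈ [11/20, 29/40) → index 7
j=6: u_6=27/40 ∈ [11/20, 29/40) → index 7
j=7: u_7=31/40 ∈ [29/40, 19/20) → index 8
j=8: u_8=7/8 ∈ [29/40, 19/20) → index 8
j=9: u_9=39/40 ∈ [19/20, 1) → index 9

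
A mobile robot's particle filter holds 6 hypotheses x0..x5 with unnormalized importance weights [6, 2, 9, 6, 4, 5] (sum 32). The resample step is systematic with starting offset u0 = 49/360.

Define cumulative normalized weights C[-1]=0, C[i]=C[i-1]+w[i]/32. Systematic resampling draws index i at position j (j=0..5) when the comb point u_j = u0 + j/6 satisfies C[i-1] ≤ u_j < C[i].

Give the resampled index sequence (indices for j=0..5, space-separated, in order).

0 2 2 3 4 5

C = [3/16, 1/4, 17/32, 23/32, 27/32, 1]
j=0: u_0=49/360 ∈ [0, 3/16) → index 0
j=1: u_1=109/360 ∈ [1/4, 17/32) → index 2
j=2: u_2=169/360 ∈ [1/4, 17/32) → index 2
j=3: u_3=229/360 ∈ [17/32, 23/32) → index 3
j=4: u_4=289/360 ∈ [23/32, 27/32) → index 4
j=5: u_5=349/360 ∈ [27/32, 1) → index 5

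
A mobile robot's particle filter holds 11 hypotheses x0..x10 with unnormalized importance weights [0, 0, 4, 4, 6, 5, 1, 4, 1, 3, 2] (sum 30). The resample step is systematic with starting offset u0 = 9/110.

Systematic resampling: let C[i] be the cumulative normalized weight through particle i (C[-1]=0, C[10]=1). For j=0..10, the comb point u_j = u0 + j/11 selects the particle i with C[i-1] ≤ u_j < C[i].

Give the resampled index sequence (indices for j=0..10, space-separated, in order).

C = [0, 0, 2/15, 4/15, 7/15, 19/30, 2/3, 4/5, 5/6, 14/15, 1]
j=0: u_0=9/110 ∈ [0, 2/15) → index 2
j=1: u_1=19/110 ∈ [2/15, 4/15) → index 3
j=2: u_2=29/110 ∈ [2/15, 4/15) → index 3
j=3: u_3=39/110 ∈ [4/15, 7/15) → index 4
j=4: u_4=49/110 ∈ [4/15, 7/15) → index 4
j=5: u_5=59/110 ∈ [7/15, 19/30) → index 5
j=6: u_6=69/110 ∈ [7/15, 19/30) → index 5
j=7: u_7=79/110 ∈ [2/3, 4/5) → index 7
j=8: u_8=89/110 ∈ [4/5, 5/6) → index 8
j=9: u_9=9/10 ∈ [5/6, 14/15) → index 9
j=10: u_10=109/110 ∈ [14/15, 1) → index 10

2 3 3 4 4 5 5 7 8 9 10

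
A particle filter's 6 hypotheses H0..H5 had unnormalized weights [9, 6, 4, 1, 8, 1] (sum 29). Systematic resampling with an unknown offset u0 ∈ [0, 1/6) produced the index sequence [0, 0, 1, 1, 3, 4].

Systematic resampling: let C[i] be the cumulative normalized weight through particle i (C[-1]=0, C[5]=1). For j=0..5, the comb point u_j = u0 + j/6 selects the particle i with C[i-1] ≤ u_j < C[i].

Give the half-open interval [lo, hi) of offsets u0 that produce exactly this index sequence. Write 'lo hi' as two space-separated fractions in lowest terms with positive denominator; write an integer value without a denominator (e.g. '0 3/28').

C = [9/29, 15/29, 19/29, 20/29, 28/29, 1]
j=0 picked index 0: u0 ∈ [0, 9/29)
j=1 picked index 0: u0 ∈ [-1/6, 25/174)
j=2 picked index 1: u0 ∈ [-2/87, 16/87)
j=3 picked index 1: u0 ∈ [-11/58, 1/58)
j=4 picked index 3: u0 ∈ [-1/87, 2/87)
j=5 picked index 4: u0 ∈ [-25/174, 23/174)
intersection: [0, 1/58)

0 1/58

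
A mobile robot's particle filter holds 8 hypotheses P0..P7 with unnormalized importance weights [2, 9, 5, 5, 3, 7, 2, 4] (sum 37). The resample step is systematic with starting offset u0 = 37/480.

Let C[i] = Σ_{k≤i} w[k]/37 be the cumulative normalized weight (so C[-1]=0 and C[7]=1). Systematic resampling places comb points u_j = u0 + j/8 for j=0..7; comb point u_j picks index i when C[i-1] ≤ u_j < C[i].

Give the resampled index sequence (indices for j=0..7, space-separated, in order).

1 1 2 3 4 5 5 7

C = [2/37, 11/37, 16/37, 21/37, 24/37, 31/37, 33/37, 1]
j=0: u_0=37/480 ∈ [2/37, 11/37) → index 1
j=1: u_1=97/480 ∈ [2/37, 11/37) → index 1
j=2: u_2=157/480 ∈ [11/37, 16/37) → index 2
j=3: u_3=217/480 ∈ [16/37, 21/37) → index 3
j=4: u_4=277/480 ∈ [21/37, 24/37) → index 4
j=5: u_5=337/480 ∈ [24/37, 31/37) → index 5
j=6: u_6=397/480 ∈ [24/37, 31/37) → index 5
j=7: u_7=457/480 ∈ [33/37, 1) → index 7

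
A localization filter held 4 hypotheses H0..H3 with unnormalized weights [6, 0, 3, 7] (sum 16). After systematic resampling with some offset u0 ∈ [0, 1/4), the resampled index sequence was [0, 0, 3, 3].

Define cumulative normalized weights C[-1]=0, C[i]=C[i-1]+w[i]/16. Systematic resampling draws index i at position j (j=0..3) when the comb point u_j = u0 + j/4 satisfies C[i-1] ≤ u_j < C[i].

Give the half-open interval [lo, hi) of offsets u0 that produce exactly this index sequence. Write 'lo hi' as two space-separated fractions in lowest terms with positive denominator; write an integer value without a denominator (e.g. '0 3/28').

C = [3/8, 3/8, 9/16, 1]
j=0 picked index 0: u0 ∈ [0, 3/8)
j=1 picked index 0: u0 ∈ [-1/4, 1/8)
j=2 picked index 3: u0 ∈ [1/16, 1/2)
j=3 picked index 3: u0 ∈ [-3/16, 1/4)
intersection: [1/16, 1/8)

1/16 1/8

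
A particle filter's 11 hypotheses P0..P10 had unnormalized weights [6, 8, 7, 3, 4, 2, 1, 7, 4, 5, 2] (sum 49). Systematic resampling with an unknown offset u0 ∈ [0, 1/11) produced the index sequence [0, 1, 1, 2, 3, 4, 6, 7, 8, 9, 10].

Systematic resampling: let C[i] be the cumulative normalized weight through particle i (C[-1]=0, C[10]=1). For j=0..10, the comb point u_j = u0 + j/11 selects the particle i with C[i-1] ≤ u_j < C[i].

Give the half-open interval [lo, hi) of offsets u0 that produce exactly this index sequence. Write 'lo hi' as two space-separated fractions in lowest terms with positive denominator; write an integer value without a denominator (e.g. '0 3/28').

36/539 47/539

C = [6/49, 2/7, 3/7, 24/49, 4/7, 30/49, 31/49, 38/49, 6/7, 47/49, 1]
j=0 picked index 0: u0 ∈ [0, 6/49)
j=1 picked index 1: u0 ∈ [17/539, 15/77)
j=2 picked index 1: u0 ∈ [-32/539, 8/77)
j=3 picked index 2: u0 ∈ [1/77, 12/77)
j=4 picked index 3: u0 ∈ [5/77, 68/539)
j=5 picked index 4: u0 ∈ [19/539, 9/77)
j=6 picked index 6: u0 ∈ [36/539, 47/539)
j=7 picked index 7: u0 ∈ [-2/539, 75/539)
j=8 picked index 8: u0 ∈ [26/539, 10/77)
j=9 picked index 9: u0 ∈ [3/77, 76/539)
j=10 picked index 10: u0 ∈ [27/539, 1/11)
intersection: [36/539, 47/539)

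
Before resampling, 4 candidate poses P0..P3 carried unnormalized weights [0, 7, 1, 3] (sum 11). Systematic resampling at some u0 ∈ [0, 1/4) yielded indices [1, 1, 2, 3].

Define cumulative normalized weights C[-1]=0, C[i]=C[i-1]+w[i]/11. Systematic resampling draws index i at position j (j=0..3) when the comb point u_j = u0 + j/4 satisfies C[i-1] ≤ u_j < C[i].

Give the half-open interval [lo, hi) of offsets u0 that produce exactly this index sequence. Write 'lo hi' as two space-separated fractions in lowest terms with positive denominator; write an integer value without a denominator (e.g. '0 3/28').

3/22 5/22

C = [0, 7/11, 8/11, 1]
j=0 picked index 1: u0 ∈ [0, 7/11)
j=1 picked index 1: u0 ∈ [-1/4, 17/44)
j=2 picked index 2: u0 ∈ [3/22, 5/22)
j=3 picked index 3: u0 ∈ [-1/44, 1/4)
intersection: [3/22, 5/22)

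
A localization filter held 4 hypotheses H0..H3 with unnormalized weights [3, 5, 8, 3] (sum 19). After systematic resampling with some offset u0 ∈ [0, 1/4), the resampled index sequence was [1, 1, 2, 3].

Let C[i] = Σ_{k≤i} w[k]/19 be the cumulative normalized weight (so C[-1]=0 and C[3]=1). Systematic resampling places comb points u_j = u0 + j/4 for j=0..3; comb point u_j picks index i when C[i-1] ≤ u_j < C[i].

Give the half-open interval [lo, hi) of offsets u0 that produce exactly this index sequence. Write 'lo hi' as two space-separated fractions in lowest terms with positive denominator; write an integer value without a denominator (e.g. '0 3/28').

3/19 13/76

C = [3/19, 8/19, 16/19, 1]
j=0 picked index 1: u0 ∈ [3/19, 8/19)
j=1 picked index 1: u0 ∈ [-7/76, 13/76)
j=2 picked index 2: u0 ∈ [-3/38, 13/38)
j=3 picked index 3: u0 ∈ [7/76, 1/4)
intersection: [3/19, 13/76)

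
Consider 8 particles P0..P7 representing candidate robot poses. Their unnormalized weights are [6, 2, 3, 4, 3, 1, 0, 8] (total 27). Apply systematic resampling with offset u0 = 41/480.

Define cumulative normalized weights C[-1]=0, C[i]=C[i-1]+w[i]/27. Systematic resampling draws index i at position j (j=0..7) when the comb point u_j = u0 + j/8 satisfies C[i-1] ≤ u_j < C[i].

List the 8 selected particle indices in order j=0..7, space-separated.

C = [2/9, 8/27, 11/27, 5/9, 2/3, 19/27, 19/27, 1]
j=0: u_0=41/480 ∈ [0, 2/9) → index 0
j=1: u_1=101/480 ∈ [0, 2/9) → index 0
j=2: u_2=161/480 ∈ [8/27, 11/27) → index 2
j=3: u_3=221/480 ∈ [11/27, 5/9) → index 3
j=4: u_4=281/480 ∈ [5/9, 2/3) → index 4
j=5: u_5=341/480 ∈ [19/27, 1) → index 7
j=6: u_6=401/480 ∈ [19/27, 1) → index 7
j=7: u_7=461/480 ∈ [19/27, 1) → index 7

0 0 2 3 4 7 7 7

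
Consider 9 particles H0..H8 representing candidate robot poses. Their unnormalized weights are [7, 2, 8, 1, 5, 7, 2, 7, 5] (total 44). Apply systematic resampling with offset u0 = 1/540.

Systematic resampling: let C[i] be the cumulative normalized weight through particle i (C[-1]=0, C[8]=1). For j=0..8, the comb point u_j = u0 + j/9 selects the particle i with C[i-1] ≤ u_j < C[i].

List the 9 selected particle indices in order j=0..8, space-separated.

0 0 2 2 4 5 5 7 8

C = [7/44, 9/44, 17/44, 9/22, 23/44, 15/22, 8/11, 39/44, 1]
j=0: u_0=1/540 ∈ [0, 7/44) → index 0
j=1: u_1=61/540 ∈ [0, 7/44) → index 0
j=2: u_2=121/540 ∈ [9/44, 17/44) → index 2
j=3: u_3=181/540 ∈ [9/44, 17/44) → index 2
j=4: u_4=241/540 ∈ [9/22, 23/44) → index 4
j=5: u_5=301/540 ∈ [23/44, 15/22) → index 5
j=6: u_6=361/540 ∈ [23/44, 15/22) → index 5
j=7: u_7=421/540 ∈ [8/11, 39/44) → index 7
j=8: u_8=481/540 ∈ [39/44, 1) → index 8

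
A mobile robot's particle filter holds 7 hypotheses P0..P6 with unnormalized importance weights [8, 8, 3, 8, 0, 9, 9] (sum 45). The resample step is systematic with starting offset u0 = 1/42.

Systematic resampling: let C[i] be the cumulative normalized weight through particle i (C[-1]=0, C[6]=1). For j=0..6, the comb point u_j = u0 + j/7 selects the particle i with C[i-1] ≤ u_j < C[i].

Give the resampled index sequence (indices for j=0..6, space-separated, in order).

0 0 1 3 3 5 6

C = [8/45, 16/45, 19/45, 3/5, 3/5, 4/5, 1]
j=0: u_0=1/42 ∈ [0, 8/45) → index 0
j=1: u_1=1/6 ∈ [0, 8/45) → index 0
j=2: u_2=13/42 ∈ [8/45, 16/45) → index 1
j=3: u_3=19/42 ∈ [19/45, 3/5) → index 3
j=4: u_4=25/42 ∈ [19/45, 3/5) → index 3
j=5: u_5=31/42 ∈ [3/5, 4/5) → index 5
j=6: u_6=37/42 ∈ [4/5, 1) → index 6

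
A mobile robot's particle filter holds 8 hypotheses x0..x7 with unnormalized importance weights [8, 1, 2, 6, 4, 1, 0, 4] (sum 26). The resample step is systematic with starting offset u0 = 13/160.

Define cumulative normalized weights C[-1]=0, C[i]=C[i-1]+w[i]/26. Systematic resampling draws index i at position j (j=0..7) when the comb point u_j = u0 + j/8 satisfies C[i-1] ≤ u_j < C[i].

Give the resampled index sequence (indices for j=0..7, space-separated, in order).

0 0 1 3 3 4 5 7

C = [4/13, 9/26, 11/26, 17/26, 21/26, 11/13, 11/13, 1]
j=0: u_0=13/160 ∈ [0, 4/13) → index 0
j=1: u_1=33/160 ∈ [0, 4/13) → index 0
j=2: u_2=53/160 ∈ [4/13, 9/26) → index 1
j=3: u_3=73/160 ∈ [11/26, 17/26) → index 3
j=4: u_4=93/160 ∈ [11/26, 17/26) → index 3
j=5: u_5=113/160 ∈ [17/26, 21/26) → index 4
j=6: u_6=133/160 ∈ [21/26, 11/13) → index 5
j=7: u_7=153/160 ∈ [11/13, 1) → index 7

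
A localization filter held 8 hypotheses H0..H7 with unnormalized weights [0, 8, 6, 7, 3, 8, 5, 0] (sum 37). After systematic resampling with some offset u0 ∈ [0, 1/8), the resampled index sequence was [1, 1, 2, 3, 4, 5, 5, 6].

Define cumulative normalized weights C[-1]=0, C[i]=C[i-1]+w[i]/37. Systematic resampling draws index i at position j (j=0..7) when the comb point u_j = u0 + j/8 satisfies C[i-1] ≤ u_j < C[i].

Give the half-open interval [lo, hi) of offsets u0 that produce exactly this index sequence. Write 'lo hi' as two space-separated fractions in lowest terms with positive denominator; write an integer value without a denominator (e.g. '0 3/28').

5/74 27/296

C = [0, 8/37, 14/37, 21/37, 24/37, 32/37, 1, 1]
j=0 picked index 1: u0 ∈ [0, 8/37)
j=1 picked index 1: u0 ∈ [-1/8, 27/296)
j=2 picked index 2: u0 ∈ [-5/148, 19/148)
j=3 picked index 3: u0 ∈ [1/296, 57/296)
j=4 picked index 4: u0 ∈ [5/74, 11/74)
j=5 picked index 5: u0 ∈ [7/296, 71/296)
j=6 picked index 5: u0 ∈ [-15/148, 17/148)
j=7 picked index 6: u0 ∈ [-3/296, 1/8)
intersection: [5/74, 27/296)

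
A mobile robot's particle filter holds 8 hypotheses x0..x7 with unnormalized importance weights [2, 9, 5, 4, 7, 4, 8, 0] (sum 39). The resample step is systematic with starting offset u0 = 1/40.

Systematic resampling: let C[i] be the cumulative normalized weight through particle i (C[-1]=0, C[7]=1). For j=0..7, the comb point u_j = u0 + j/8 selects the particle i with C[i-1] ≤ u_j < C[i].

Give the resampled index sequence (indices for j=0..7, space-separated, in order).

0 1 1 2 4 4 5 6

C = [2/39, 11/39, 16/39, 20/39, 9/13, 31/39, 1, 1]
j=0: u_0=1/40 ∈ [0, 2/39) → index 0
j=1: u_1=3/20 ∈ [2/39, 11/39) → index 1
j=2: u_2=11/40 ∈ [2/39, 11/39) → index 1
j=3: u_3=2/5 ∈ [11/39, 16/39) → index 2
j=4: u_4=21/40 ∈ [20/39, 9/13) → index 4
j=5: u_5=13/20 ∈ [20/39, 9/13) → index 4
j=6: u_6=31/40 ∈ [9/13, 31/39) → index 5
j=7: u_7=9/10 ∈ [31/39, 1) → index 6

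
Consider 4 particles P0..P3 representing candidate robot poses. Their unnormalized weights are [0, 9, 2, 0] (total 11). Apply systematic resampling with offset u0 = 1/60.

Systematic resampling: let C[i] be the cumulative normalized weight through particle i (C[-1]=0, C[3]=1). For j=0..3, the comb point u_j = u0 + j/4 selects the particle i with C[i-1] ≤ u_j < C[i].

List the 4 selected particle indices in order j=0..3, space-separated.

1 1 1 1

C = [0, 9/11, 1, 1]
j=0: u_0=1/60 ∈ [0, 9/11) → index 1
j=1: u_1=4/15 ∈ [0, 9/11) → index 1
j=2: u_2=31/60 ∈ [0, 9/11) → index 1
j=3: u_3=23/30 ∈ [0, 9/11) → index 1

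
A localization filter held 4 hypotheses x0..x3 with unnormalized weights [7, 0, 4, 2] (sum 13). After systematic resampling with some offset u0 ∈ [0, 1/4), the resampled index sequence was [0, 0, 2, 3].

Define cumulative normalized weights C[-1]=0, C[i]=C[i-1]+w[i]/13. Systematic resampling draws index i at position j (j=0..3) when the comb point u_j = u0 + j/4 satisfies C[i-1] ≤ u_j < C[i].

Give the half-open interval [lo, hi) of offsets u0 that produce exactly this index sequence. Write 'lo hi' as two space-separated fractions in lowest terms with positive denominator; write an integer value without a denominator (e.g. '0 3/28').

5/52 1/4

C = [7/13, 7/13, 11/13, 1]
j=0 picked index 0: u0 ∈ [0, 7/13)
j=1 picked index 0: u0 ∈ [-1/4, 15/52)
j=2 picked index 2: u0 ∈ [1/26, 9/26)
j=3 picked index 3: u0 ∈ [5/52, 1/4)
intersection: [5/52, 1/4)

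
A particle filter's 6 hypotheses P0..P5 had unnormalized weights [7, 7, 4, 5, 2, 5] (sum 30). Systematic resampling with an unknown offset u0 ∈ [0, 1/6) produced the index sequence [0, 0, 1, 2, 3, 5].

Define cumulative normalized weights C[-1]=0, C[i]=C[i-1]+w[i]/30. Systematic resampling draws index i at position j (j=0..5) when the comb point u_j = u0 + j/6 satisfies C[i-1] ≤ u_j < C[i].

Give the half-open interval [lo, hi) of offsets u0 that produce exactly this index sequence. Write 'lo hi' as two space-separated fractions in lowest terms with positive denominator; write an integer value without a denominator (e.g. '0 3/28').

0 1/15

C = [7/30, 7/15, 3/5, 23/30, 5/6, 1]
j=0 picked index 0: u0 ∈ [0, 7/30)
j=1 picked index 0: u0 ∈ [-1/6, 1/15)
j=2 picked index 1: u0 ∈ [-1/10, 2/15)
j=3 picked index 2: u0 ∈ [-1/30, 1/10)
j=4 picked index 3: u0 ∈ [-1/15, 1/10)
j=5 picked index 5: u0 ∈ [0, 1/6)
intersection: [0, 1/15)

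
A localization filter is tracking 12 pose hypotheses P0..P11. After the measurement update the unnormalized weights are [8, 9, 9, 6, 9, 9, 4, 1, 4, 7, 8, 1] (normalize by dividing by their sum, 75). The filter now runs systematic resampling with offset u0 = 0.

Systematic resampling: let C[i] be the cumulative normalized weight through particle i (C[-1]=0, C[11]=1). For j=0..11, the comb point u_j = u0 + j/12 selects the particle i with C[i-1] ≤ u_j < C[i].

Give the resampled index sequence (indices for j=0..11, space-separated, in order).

C = [8/75, 17/75, 26/75, 32/75, 41/75, 2/3, 18/25, 11/15, 59/75, 22/25, 74/75, 1]
j=0: u_0=0 ∈ [0, 8/75) → index 0
j=1: u_1=1/12 ∈ [0, 8/75) → index 0
j=2: u_2=1/6 ∈ [8/75, 17/75) → index 1
j=3: u_3=1/4 ∈ [17/75, 26/75) → index 2
j=4: u_4=1/3 ∈ [17/75, 26/75) → index 2
j=5: u_5=5/12 ∈ [26/75, 32/75) → index 3
j=6: u_6=1/2 ∈ [32/75, 41/75) → index 4
j=7: u_7=7/12 ∈ [41/75, 2/3) → index 5
j=8: u_8=2/3 ∈ [2/3, 18/25) → index 6
j=9: u_9=3/4 ∈ [11/15, 59/75) → index 8
j=10: u_10=5/6 ∈ [59/75, 22/25) → index 9
j=11: u_11=11/12 ∈ [22/25, 74/75) → index 10

0 0 1 2 2 3 4 5 6 8 9 10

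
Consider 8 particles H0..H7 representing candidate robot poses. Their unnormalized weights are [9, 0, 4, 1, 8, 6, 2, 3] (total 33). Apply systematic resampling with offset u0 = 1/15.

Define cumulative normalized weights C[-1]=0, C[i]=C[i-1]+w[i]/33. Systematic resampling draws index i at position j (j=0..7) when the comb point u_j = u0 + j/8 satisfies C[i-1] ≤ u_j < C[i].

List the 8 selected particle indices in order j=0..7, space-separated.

0 0 2 4 4 5 5 7

C = [3/11, 3/11, 13/33, 14/33, 2/3, 28/33, 10/11, 1]
j=0: u_0=1/15 ∈ [0, 3/11) → index 0
j=1: u_1=23/120 ∈ [0, 3/11) → index 0
j=2: u_2=19/60 ∈ [3/11, 13/33) → index 2
j=3: u_3=53/120 ∈ [14/33, 2/3) → index 4
j=4: u_4=17/30 ∈ [14/33, 2/3) → index 4
j=5: u_5=83/120 ∈ [2/3, 28/33) → index 5
j=6: u_6=49/60 ∈ [2/3, 28/33) → index 5
j=7: u_7=113/120 ∈ [10/11, 1) → index 7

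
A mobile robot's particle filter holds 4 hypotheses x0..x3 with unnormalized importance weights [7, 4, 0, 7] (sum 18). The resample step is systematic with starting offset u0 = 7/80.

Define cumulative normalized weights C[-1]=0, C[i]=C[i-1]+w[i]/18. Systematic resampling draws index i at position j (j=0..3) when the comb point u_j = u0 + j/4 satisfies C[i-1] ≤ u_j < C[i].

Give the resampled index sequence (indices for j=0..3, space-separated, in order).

0 0 1 3

C = [7/18, 11/18, 11/18, 1]
j=0: u_0=7/80 ∈ [0, 7/18) → index 0
j=1: u_1=27/80 ∈ [0, 7/18) → index 0
j=2: u_2=47/80 ∈ [7/18, 11/18) → index 1
j=3: u_3=67/80 ∈ [11/18, 1) → index 3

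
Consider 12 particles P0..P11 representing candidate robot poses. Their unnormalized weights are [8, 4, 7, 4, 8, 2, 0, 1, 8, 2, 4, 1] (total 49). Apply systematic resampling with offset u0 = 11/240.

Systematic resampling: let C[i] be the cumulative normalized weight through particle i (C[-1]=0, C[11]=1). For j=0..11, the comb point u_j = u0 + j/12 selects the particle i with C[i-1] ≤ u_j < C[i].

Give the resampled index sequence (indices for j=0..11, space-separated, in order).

C = [8/49, 12/49, 19/49, 23/49, 31/49, 33/49, 33/49, 34/49, 6/7, 44/49, 48/49, 1]
j=0: u_0=11/240 ∈ [0, 8/49) → index 0
j=1: u_1=31/240 ∈ [0, 8/49) → index 0
j=2: u_2=17/80 ∈ [8/49, 12/49) → index 1
j=3: u_3=71/240 ∈ [12/49, 19/49) → index 2
j=4: u_4=91/240 ∈ [12/49, 19/49) → index 2
j=5: u_5=37/80 ∈ [19/49, 23/49) → index 3
j=6: u_6=131/240 ∈ [23/49, 31/49) → index 4
j=7: u_7=151/240 ∈ [23/49, 31/49) → index 4
j=8: u_8=57/80 ∈ [34/49, 6/7) → index 8
j=9: u_9=191/240 ∈ [34/49, 6/7) → index 8
j=10: u_10=211/240 ∈ [6/7, 44/49) → index 9
j=11: u_11=77/80 ∈ [44/49, 48/49) → index 10

0 0 1 2 2 3 4 4 8 8 9 10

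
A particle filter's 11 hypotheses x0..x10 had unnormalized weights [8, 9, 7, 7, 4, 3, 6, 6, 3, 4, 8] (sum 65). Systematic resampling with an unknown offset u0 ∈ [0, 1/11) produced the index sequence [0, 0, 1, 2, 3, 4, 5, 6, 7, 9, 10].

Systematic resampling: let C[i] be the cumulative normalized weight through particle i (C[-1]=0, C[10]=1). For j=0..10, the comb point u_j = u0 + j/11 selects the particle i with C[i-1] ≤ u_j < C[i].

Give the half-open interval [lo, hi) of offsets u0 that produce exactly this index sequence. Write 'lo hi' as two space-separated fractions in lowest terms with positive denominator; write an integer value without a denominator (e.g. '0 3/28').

C = [8/65, 17/65, 24/65, 31/65, 7/13, 38/65, 44/65, 10/13, 53/65, 57/65, 1]
j=0 picked index 0: u0 ∈ [0, 8/65)
j=1 picked index 0: u0 ∈ [-1/11, 23/715)
j=2 picked index 1: u0 ∈ [-42/715, 57/715)
j=3 picked index 2: u0 ∈ [-8/715, 69/715)
j=4 picked index 3: u0 ∈ [4/715, 81/715)
j=5 picked index 4: u0 ∈ [16/715, 12/143)
j=6 picked index 5: u0 ∈ [-1/143, 28/715)
j=7 picked index 6: u0 ∈ [-37/715, 29/715)
j=8 picked index 7: u0 ∈ [-36/715, 6/143)
j=9 picked index 9: u0 ∈ [-2/715, 42/715)
j=10 picked index 10: u0 ∈ [-23/715, 1/11)
intersection: [16/715, 23/715)

16/715 23/715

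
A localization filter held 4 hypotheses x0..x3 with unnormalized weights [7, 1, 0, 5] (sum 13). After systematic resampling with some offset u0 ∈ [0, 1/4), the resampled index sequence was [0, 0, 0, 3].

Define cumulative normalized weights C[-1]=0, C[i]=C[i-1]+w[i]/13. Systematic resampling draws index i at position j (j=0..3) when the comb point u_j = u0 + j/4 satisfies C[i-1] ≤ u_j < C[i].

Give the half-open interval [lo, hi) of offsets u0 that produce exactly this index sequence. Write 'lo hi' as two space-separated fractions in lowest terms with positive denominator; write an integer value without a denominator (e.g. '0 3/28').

0 1/26

C = [7/13, 8/13, 8/13, 1]
j=0 picked index 0: u0 ∈ [0, 7/13)
j=1 picked index 0: u0 ∈ [-1/4, 15/52)
j=2 picked index 0: u0 ∈ [-1/2, 1/26)
j=3 picked index 3: u0 ∈ [-7/52, 1/4)
intersection: [0, 1/26)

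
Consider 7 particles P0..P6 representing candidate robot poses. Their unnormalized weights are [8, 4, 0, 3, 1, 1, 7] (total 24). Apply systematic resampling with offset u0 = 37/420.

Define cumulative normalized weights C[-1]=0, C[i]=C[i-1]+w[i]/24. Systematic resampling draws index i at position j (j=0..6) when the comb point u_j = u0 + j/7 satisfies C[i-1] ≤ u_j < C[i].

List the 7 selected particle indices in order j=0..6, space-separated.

C = [1/3, 1/2, 1/2, 5/8, 2/3, 17/24, 1]
j=0: u_0=37/420 ∈ [0, 1/3) → index 0
j=1: u_1=97/420 ∈ [0, 1/3) → index 0
j=2: u_2=157/420 ∈ [1/3, 1/2) → index 1
j=3: u_3=31/60 ∈ [1/2, 5/8) → index 3
j=4: u_4=277/420 ∈ [5/8, 2/3) → index 4
j=5: u_5=337/420 ∈ [17/24, 1) → index 6
j=6: u_6=397/420 ∈ [17/24, 1) → index 6

0 0 1 3 4 6 6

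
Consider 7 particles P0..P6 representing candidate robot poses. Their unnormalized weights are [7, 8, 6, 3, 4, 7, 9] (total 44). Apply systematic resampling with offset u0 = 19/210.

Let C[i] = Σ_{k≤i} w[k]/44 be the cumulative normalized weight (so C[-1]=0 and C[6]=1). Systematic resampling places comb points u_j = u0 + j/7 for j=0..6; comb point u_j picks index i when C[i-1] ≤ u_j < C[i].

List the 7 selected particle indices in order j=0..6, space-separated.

C = [7/44, 15/44, 21/44, 6/11, 7/11, 35/44, 1]
j=0: u_0=19/210 ∈ [0, 7/44) → index 0
j=1: u_1=7/30 ∈ [7/44, 15/44) → index 1
j=2: u_2=79/210 ∈ [15/44, 21/44) → index 2
j=3: u_3=109/210 ∈ [21/44, 6/11) → index 3
j=4: u_4=139/210 ∈ [7/11, 35/44) → index 5
j=5: u_5=169/210 ∈ [35/44, 1) → index 6
j=6: u_6=199/210 ∈ [35/44, 1) → index 6

0 1 2 3 5 6 6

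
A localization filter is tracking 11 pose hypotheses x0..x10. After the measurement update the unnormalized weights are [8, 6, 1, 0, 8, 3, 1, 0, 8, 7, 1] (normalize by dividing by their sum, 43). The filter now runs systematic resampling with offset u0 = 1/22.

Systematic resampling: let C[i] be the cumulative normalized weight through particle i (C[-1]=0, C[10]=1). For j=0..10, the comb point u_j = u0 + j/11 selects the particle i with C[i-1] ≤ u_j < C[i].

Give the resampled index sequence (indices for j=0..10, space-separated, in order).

0 0 1 1 4 4 5 8 8 9 9

C = [8/43, 14/43, 15/43, 15/43, 23/43, 26/43, 27/43, 27/43, 35/43, 42/43, 1]
j=0: u_0=1/22 ∈ [0, 8/43) → index 0
j=1: u_1=3/22 ∈ [0, 8/43) → index 0
j=2: u_2=5/22 ∈ [8/43, 14/43) → index 1
j=3: u_3=7/22 ∈ [8/43, 14/43) → index 1
j=4: u_4=9/22 ∈ [15/43, 23/43) → index 4
j=5: u_5=1/2 ∈ [15/43, 23/43) → index 4
j=6: u_6=13/22 ∈ [23/43, 26/43) → index 5
j=7: u_7=15/22 ∈ [27/43, 35/43) → index 8
j=8: u_8=17/22 ∈ [27/43, 35/43) → index 8
j=9: u_9=19/22 ∈ [35/43, 42/43) → index 9
j=10: u_10=21/22 ∈ [35/43, 42/43) → index 9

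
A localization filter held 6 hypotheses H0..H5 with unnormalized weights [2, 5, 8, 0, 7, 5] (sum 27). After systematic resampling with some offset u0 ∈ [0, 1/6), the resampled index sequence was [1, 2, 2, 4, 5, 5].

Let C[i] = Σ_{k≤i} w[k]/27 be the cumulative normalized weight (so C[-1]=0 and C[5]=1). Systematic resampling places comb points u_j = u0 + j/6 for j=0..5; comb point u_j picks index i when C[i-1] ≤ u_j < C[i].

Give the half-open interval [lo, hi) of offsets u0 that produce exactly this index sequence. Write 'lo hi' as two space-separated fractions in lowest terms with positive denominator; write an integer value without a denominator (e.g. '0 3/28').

C = [2/27, 7/27, 5/9, 5/9, 22/27, 1]
j=0 picked index 1: u0 ∈ [2/27, 7/27)
j=1 picked index 2: u0 ∈ [5/54, 7/18)
j=2 picked index 2: u0 ∈ [-2/27, 2/9)
j=3 picked index 4: u0 ∈ [1/18, 17/54)
j=4 picked index 5: u0 ∈ [4/27, 1/3)
j=5 picked index 5: u0 ∈ [-1/54, 1/6)
intersection: [4/27, 1/6)

4/27 1/6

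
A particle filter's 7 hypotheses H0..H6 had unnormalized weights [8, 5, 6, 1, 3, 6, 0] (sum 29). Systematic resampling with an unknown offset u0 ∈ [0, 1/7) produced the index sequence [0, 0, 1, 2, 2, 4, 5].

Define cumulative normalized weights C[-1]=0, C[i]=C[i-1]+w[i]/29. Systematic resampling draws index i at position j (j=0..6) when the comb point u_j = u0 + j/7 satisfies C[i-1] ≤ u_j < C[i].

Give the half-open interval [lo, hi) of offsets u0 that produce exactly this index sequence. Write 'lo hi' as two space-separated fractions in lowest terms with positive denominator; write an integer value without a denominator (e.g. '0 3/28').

C = [8/29, 13/29, 19/29, 20/29, 23/29, 1, 1]
j=0 picked index 0: u0 ∈ [0, 8/29)
j=1 picked index 0: u0 ∈ [-1/7, 27/203)
j=2 picked index 1: u0 ∈ [-2/203, 33/203)
j=3 picked index 2: u0 ∈ [4/203, 46/203)
j=4 picked index 2: u0 ∈ [-25/203, 17/203)
j=5 picked index 4: u0 ∈ [-5/203, 16/203)
j=6 picked index 5: u0 ∈ [-13/203, 1/7)
intersection: [4/203, 16/203)

4/203 16/203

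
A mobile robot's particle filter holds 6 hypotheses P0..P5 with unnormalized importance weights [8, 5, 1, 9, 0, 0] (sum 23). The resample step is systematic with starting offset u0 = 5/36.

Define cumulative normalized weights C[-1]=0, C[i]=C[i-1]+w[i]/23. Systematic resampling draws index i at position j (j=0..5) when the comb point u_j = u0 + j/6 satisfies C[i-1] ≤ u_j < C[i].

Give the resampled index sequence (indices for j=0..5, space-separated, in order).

0 0 1 3 3 3

C = [8/23, 13/23, 14/23, 1, 1, 1]
j=0: u_0=5/36 ∈ [0, 8/23) → index 0
j=1: u_1=11/36 ∈ [0, 8/23) → index 0
j=2: u_2=17/36 ∈ [8/23, 13/23) → index 1
j=3: u_3=23/36 ∈ [14/23, 1) → index 3
j=4: u_4=29/36 ∈ [14/23, 1) → index 3
j=5: u_5=35/36 ∈ [14/23, 1) → index 3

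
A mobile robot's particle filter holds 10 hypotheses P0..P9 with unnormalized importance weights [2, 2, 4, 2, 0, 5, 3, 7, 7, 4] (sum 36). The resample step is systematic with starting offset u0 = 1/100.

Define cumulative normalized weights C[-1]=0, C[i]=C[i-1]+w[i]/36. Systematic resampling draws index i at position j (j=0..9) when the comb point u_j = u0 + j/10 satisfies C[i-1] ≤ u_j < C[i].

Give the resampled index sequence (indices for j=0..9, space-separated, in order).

0 1 2 5 5 7 7 8 8 9

C = [1/18, 1/9, 2/9, 5/18, 5/18, 5/12, 1/2, 25/36, 8/9, 1]
j=0: u_0=1/100 ∈ [0, 1/18) → index 0
j=1: u_1=11/100 ∈ [1/18, 1/9) → index 1
j=2: u_2=21/100 ∈ [1/9, 2/9) → index 2
j=3: u_3=31/100 ∈ [5/18, 5/12) → index 5
j=4: u_4=41/100 ∈ [5/18, 5/12) → index 5
j=5: u_5=51/100 ∈ [1/2, 25/36) → index 7
j=6: u_6=61/100 ∈ [1/2, 25/36) → index 7
j=7: u_7=71/100 ∈ [25/36, 8/9) → index 8
j=8: u_8=81/100 ∈ [25/36, 8/9) → index 8
j=9: u_9=91/100 ∈ [8/9, 1) → index 9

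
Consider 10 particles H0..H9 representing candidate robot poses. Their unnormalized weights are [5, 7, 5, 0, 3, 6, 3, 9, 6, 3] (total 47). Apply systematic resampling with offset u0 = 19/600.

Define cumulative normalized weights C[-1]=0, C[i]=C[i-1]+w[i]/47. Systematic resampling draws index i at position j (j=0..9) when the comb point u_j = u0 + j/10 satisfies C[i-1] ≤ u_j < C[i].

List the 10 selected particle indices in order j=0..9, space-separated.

0 1 1 2 5 5 7 7 8 8

C = [5/47, 12/47, 17/47, 17/47, 20/47, 26/47, 29/47, 38/47, 44/47, 1]
j=0: u_0=19/600 ∈ [0, 5/47) → index 0
j=1: u_1=79/600 ∈ [5/47, 12/47) → index 1
j=2: u_2=139/600 ∈ [5/47, 12/47) → index 1
j=3: u_3=199/600 ∈ [12/47, 17/47) → index 2
j=4: u_4=259/600 ∈ [20/47, 26/47) → index 5
j=5: u_5=319/600 ∈ [20/47, 26/47) → index 5
j=6: u_6=379/600 ∈ [29/47, 38/47) → index 7
j=7: u_7=439/600 ∈ [29/47, 38/47) → index 7
j=8: u_8=499/600 ∈ [38/47, 44/47) → index 8
j=9: u_9=559/600 ∈ [38/47, 44/47) → index 8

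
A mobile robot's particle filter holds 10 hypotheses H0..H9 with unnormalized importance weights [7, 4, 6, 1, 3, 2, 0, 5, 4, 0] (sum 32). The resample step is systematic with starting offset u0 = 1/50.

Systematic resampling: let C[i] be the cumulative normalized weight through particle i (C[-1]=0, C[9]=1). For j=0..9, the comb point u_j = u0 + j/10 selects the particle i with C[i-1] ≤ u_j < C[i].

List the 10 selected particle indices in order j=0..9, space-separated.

C = [7/32, 11/32, 17/32, 9/16, 21/32, 23/32, 23/32, 7/8, 1, 1]
j=0: u_0=1/50 ∈ [0, 7/32) → index 0
j=1: u_1=3/25 ∈ [0, 7/32) → index 0
j=2: u_2=11/50 ∈ [7/32, 11/32) → index 1
j=3: u_3=8/25 ∈ [7/32, 11/32) → index 1
j=4: u_4=21/50 ∈ [11/32, 17/32) → index 2
j=5: u_5=13/25 ∈ [11/32, 17/32) → index 2
j=6: u_6=31/50 ∈ [9/16, 21/32) → index 4
j=7: u_7=18/25 ∈ [23/32, 7/8) → index 7
j=8: u_8=41/50 ∈ [23/32, 7/8) → index 7
j=9: u_9=23/25 ∈ [7/8, 1) → index 8

0 0 1 1 2 2 4 7 7 8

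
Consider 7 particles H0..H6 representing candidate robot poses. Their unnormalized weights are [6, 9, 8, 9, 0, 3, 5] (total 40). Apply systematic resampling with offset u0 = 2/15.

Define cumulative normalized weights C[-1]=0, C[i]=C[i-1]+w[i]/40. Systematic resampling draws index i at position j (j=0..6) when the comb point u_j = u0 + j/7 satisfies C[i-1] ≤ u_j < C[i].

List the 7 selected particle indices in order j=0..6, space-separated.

0 1 2 2 3 5 6

C = [3/20, 3/8, 23/40, 4/5, 4/5, 7/8, 1]
j=0: u_0=2/15 ∈ [0, 3/20) → index 0
j=1: u_1=29/105 ∈ [3/20, 3/8) → index 1
j=2: u_2=44/105 ∈ [3/8, 23/40) → index 2
j=3: u_3=59/105 ∈ [3/8, 23/40) → index 2
j=4: u_4=74/105 ∈ [23/40, 4/5) → index 3
j=5: u_5=89/105 ∈ [4/5, 7/8) → index 5
j=6: u_6=104/105 ∈ [7/8, 1) → index 6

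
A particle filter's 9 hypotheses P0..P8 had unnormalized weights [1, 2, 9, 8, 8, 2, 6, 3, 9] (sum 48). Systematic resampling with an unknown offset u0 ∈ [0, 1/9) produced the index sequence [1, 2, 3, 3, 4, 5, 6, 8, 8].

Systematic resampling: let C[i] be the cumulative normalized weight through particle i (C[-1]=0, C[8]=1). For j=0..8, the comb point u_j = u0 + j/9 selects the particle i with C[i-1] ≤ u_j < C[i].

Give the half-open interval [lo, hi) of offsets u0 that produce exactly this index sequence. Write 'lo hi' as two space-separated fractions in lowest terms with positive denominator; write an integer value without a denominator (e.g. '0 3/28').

5/144 1/16

C = [1/48, 1/16, 1/4, 5/12, 7/12, 5/8, 3/4, 13/16, 1]
j=0 picked index 1: u0 ∈ [1/48, 1/16)
j=1 picked index 2: u0 ∈ [-7/144, 5/36)
j=2 picked index 3: u0 ∈ [1/36, 7/36)
j=3 picked index 3: u0 ∈ [-1/12, 1/12)
j=4 picked index 4: u0 ∈ [-1/36, 5/36)
j=5 picked index 5: u0 ∈ [1/36, 5/72)
j=6 picked index 6: u0 ∈ [-1/24, 1/12)
j=7 picked index 8: u0 ∈ [5/144, 2/9)
j=8 picked index 8: u0 ∈ [-11/144, 1/9)
intersection: [5/144, 1/16)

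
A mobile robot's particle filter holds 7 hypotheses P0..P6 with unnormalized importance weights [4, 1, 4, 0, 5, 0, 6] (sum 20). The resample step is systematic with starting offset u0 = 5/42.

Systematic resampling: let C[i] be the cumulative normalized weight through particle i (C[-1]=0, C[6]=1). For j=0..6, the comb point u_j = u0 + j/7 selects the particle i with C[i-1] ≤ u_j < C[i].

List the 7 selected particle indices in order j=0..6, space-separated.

C = [1/5, 1/4, 9/20, 9/20, 7/10, 7/10, 1]
j=0: u_0=5/42 ∈ [0, 1/5) → index 0
j=1: u_1=11/42 ∈ [1/4, 9/20) → index 2
j=2: u_2=17/42 ∈ [1/4, 9/20) → index 2
j=3: u_3=23/42 ∈ [9/20, 7/10) → index 4
j=4: u_4=29/42 ∈ [9/20, 7/10) → index 4
j=5: u_5=5/6 ∈ [7/10, 1) → index 6
j=6: u_6=41/42 ∈ [7/10, 1) → index 6

0 2 2 4 4 6 6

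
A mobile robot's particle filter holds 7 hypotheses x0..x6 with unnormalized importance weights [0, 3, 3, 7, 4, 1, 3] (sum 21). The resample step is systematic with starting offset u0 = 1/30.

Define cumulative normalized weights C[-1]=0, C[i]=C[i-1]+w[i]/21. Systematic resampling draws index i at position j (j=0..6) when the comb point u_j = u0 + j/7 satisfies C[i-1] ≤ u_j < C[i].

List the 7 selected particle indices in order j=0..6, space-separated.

C = [0, 1/7, 2/7, 13/21, 17/21, 6/7, 1]
j=0: u_0=1/30 ∈ [0, 1/7) → index 1
j=1: u_1=37/210 ∈ [1/7, 2/7) → index 2
j=2: u_2=67/210 ∈ [2/7, 13/21) → index 3
j=3: u_3=97/210 ∈ [2/7, 13/21) → index 3
j=4: u_4=127/210 ∈ [2/7, 13/21) → index 3
j=5: u_5=157/210 ∈ [13/21, 17/21) → index 4
j=6: u_6=187/210 ∈ [6/7, 1) → index 6

1 2 3 3 3 4 6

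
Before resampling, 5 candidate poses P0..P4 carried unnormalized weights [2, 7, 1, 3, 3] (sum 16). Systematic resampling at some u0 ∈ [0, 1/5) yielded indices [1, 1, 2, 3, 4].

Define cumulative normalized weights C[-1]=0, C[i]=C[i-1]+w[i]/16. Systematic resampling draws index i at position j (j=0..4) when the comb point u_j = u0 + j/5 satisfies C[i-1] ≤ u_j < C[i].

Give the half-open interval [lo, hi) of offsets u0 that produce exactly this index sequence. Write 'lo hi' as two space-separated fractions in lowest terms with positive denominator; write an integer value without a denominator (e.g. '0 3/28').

C = [1/8, 9/16, 5/8, 13/16, 1]
j=0 picked index 1: u0 ∈ [1/8, 9/16)
j=1 picked index 1: u0 ∈ [-3/40, 29/80)
j=2 picked index 2: u0 ∈ [13/80, 9/40)
j=3 picked index 3: u0 ∈ [1/40, 17/80)
j=4 picked index 4: u0 ∈ [1/80, 1/5)
intersection: [13/80, 1/5)

13/80 1/5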